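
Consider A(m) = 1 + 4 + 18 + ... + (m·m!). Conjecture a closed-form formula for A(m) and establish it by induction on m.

A(m) = (m + 1)! - 1

We claim A(m) = (m + 1)! - 1 for all m ≥ 1.
Base step (m = 1): A(1) = 1, and the closed form gives 1. They agree.
Inductive step: suppose the statement holds for some i ≥ 1, so A(i) = (i + 1)! - 1.
Then A(i+1) = A(i) + ((i + 1)(i + 1)!) = ((i + 1)! - 1) + ((i + 1)(i + 1)!).
Simplifying, A(i+1) = ((i+1) + 1)! - 1,
which is the closed form with m = i+1.
Hence, by induction on m, the claim holds for every m ≥ 1.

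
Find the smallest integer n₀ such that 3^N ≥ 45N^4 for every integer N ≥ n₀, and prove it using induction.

n₀ = 13

At N = 12: 531441 < 933120, so the inequality fails and n₀ ≥ 13. We prove 3^N ≥ 45N^4 for all N ≥ 13.
When N = 13: 3^N = 1594323 and 45N^4 = 1285245, so 1594323 ≥ 1285245.
Inductive step: assume the claim holds for N = m, so 3^m ≥ 45m^4.
Then 3^(m + 1) = 3·(3^m) ≥ 3·(45m^4).
Also, for m ≥ 13 we have 3·(45m^4) ≥ 45(m+1)^4, since 3 ≥ (1 + 1/m)^4 for all m ≥ 13.
Combining, 3^(m + 1) ≥ 45(m+1)^4.
By induction, the statement is established for all N ≥ 13.
Hence the smallest such n₀ is 13.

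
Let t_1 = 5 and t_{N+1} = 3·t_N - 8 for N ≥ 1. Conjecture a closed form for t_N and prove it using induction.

Computing the first terms: t_1 = 5, t_2 = 7, t_3 = 13. This suggests t_N = 3^(N - 1) + 4.
For the base case N = 1: the formula gives 5 = 5 = t_1.
Inductive step: assume the claim holds for N = p, so t_p = 3^(p - 1) + 4.
Then t_{p+1} = 3·t_p - 8 = 3·(3^(p - 1) + 4) - 8 = 3^p + 4 = 3^((p+1) - 1) + 4,
which is the claimed formula at N = p+1.
By induction, the statement is established for all N ≥ 1.

t_N = 3^(N - 1) + 4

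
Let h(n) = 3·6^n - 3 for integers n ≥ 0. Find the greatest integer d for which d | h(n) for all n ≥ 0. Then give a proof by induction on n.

d = 15

Computing the first values: h(0) = 0 and h(1) = 15; gcd(0, 15) = 15, so d ≤ 15.
We prove 15 | 3·6^n - 3 for all n ≥ 0 by induction on n.
When n = 0: h(0) = 0 = 15·(0), so 15 | h(0).
Inductive step: assume the claim holds for n = p, i.e. 15 | h(p). Then
h(p+1) = 3·6^(p+1) - 3 = 6·(3·6^p - 3) + 15 = 6·h(p) + 15. The first term is divisible by 15 by the inductive hypothesis, and 15 is divisible by 15. Hence 15 | h(p+1).
By induction, the statement is established for all n ≥ 0.
Therefore the largest such d is 15.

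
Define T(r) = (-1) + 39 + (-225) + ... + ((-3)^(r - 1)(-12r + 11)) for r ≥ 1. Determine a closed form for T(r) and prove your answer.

We claim T(r) = (-3)^r(3r - 2) + 2 for all r ≥ 1.
Base step (r = 1): T(1) = -1, and the closed form gives -1. They agree.
For the inductive step, assume it holds for an arbitrary p ≥ 1, so T(p) = (-3)^p(3p - 2) + 2.
Then T(p+1) = T(p) + ((-3)^p(-12p - 1)) = ((-3)^p(3p - 2) + 2) + ((-3)^p(-12p - 1)).
Simplifying, T(p+1) = (-3)^(p + 1) - (-3)^(p + 2)p + 2 = (-3)^(p+1)(3(p+1) - 2) + 2,
which is the closed form with r = p+1.
This completes the induction.

T(r) = (-3)^r(3r - 2) + 2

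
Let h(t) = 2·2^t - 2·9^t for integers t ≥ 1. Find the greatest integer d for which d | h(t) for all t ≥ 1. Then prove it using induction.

d = 14

Computing the first values: h(1) = -14 and h(2) = -154; gcd(-14, -154) = 14, so d ≤ 14.
We prove 14 | 2·2^t - 2·9^t for all t ≥ 1 by induction on t.
When t = 1: h(1) = -14 = 14·(-1), so 14 | h(1).
Suppose the result is true for t = r, i.e. 14 | h(r). Then
h(r+1) − 9·h(r) = (2·2^(r+1) - 2·9^(r+1)) − 9·(2·2^r - 2·9^r) = (2)·2^r·(2 − 9) = (-14)·2^r. Since 14 | h(r) by the inductive hypothesis, 14 | 9·h(r); and 14 | -14 since -14 = 14·-1. Therefore 14 | h(r+1).
By the principle of mathematical induction, the result holds for all t ≥ 1.
Therefore the largest such d is 14.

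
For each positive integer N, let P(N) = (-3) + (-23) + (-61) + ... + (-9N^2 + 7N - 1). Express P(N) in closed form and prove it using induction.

We claim P(N) = -N(3N^2 + N - 1) for all N ≥ 1.
Base step (N = 1): P(1) = -3, and the closed form gives -3. They agree.
Inductive step: assume the claim holds for N = i, so P(i) = i(-3i^2 - i + 1).
Then P(i+1) = P(i) + (7i - 9(i + 1)^2 + 6) = (i(-3i^2 - i + 1)) + (7i - 9(i + 1)^2 + 6).
Simplifying, P(i+1) = -(i + 1)(3i^2 + 7i + 3) = -(i+1)(3(i+1)^2 + (i+1) - 1),
which is the closed form with N = i+1.
Hence, by induction on N, the claim holds for every N ≥ 1.

P(N) = -N(3N^2 + N - 1)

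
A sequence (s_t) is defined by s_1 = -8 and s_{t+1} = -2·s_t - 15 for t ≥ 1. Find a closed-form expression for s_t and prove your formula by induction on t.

s_t = -3(-2)^(t - 1) - 5

Computing the first terms: s_1 = -8, s_2 = 1, s_3 = -17. This suggests s_t = -3(-2)^(t - 1) - 5.
Base case (t = 1): the formula gives -8 = -8 = s_1.
Suppose the result is true for t = k, so s_k = -3(-2)^(k - 1) - 5.
Then s_{k+1} = -2·s_k - 15 = -2·(-3(-2)^(k - 1) - 5) - 15 = -3(-2)^k - 5 = -3(-2)^((k+1) - 1) - 5,
which is the claimed formula at t = k+1.
By the principle of mathematical induction, the result holds for all t ≥ 1.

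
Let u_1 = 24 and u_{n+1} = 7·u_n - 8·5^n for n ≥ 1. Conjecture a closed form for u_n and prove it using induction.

u_n = 4·5^n + 4·7^(n - 1)

Computing the first terms: u_1 = 24, u_2 = 128, u_3 = 696. This suggests u_n = 4·5^n + 4·7^(n - 1).
Base step (n = 1): the formula gives 24 = 24 = u_1.
Suppose the result is true for n = r, so u_r = 4·5^r + 4·7^(r - 1).
Then u_{r+1} = 7·u_r - 8·5^r = 7·(4·5^r + 4·7^(r - 1)) - 8·5^r = 4·5^(r + 1) + 4·7^r = 4·5^(r+1) + 4·7^((r+1) - 1),
which is the claimed formula at n = r+1.
This completes the induction.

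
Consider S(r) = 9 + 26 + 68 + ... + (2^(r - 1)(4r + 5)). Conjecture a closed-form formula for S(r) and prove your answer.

S(r) = 2^r(4r + 1) - 1

We claim S(r) = 2^r(4r + 1) - 1 for all r ≥ 1.
Base step (r = 1): S(1) = 9, and the closed form gives 9. They agree.
For the inductive step, assume it holds for an arbitrary p ≥ 1, so S(p) = 2^p(4p + 1) - 1.
Then S(p+1) = S(p) + (2^p(4p + 9)) = (2^p(4p + 1) - 1) + (2^p(4p + 9)).
Simplifying, S(p+1) = 8·2^p·p + 10·2^p - 1 = 2^(p+1)(4(p+1) + 1) - 1,
which is the closed form with r = p+1.
Hence, by induction on r, the claim holds for every r ≥ 1.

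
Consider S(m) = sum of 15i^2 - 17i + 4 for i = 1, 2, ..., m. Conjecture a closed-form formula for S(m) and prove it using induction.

We claim S(m) = m(5m^2 - m - 2) for all m ≥ 1.
For the base case m = 1: S(1) = 2, and the closed form gives 2. They agree.
For the inductive step, assume it holds for an arbitrary i ≥ 1, so S(i) = i(5i^2 - i - 2).
Then S(i+1) = S(i) + (15i^2 + 13i + 2) = (i(5i^2 - i - 2)) + (15i^2 + 13i + 2).
Simplifying, S(i+1) = (i + 1)(5i^2 + 9i + 2) = (i+1)(5(i+1)^2 - (i+1) - 2),
which is the closed form with m = i+1.
By the principle of mathematical induction, the result holds for all m ≥ 1.

S(m) = m(5m^2 - m - 2)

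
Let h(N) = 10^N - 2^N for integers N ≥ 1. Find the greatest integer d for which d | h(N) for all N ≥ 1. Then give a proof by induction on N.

Computing the first values: h(1) = 8 and h(2) = 96; gcd(8, 96) = 8, so d ≤ 8.
We prove 8 | 10^N - 2^N for all N ≥ 1 by induction on N.
When N = 1: h(1) = 8 = 8·(1), so 8 | h(1).
Suppose the result is true for N = k, i.e. 8 | h(k). Then
10^{k+1} − 2^{k+1} = 10·10^k − 2·2^k = 10·(10^k − 2^k) + (8)·2^k. The first term is divisible by 8 by the inductive hypothesis, and the second term (8)·2^k is divisible by 8 since 8 | 8. Hence 8 | h(k+1).
By induction, the statement is established for all N ≥ 1.
Therefore the largest such d is 8.

d = 8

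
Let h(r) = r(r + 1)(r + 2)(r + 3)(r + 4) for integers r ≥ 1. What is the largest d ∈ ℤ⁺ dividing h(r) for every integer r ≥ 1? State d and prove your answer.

Computing the first values: h(1) = 120 and h(2) = 720; gcd(120, 720) = 120, so d ≤ 120.
We prove 120 | r(r + 1)(r + 2)(r + 3)(r + 4) for all r ≥ 1 by induction on r.
For the base case r = 1: h(1) = 120 = 120·(1), so 120 | h(1).
Suppose the result is true for r = m, i.e. 120 | h(m). Then
h(m+1) − h(m) = (m+1)·(m+2)·(m+3)·(m+4)·(m+5) − m·(m+1)·(m+2)·(m+3)·(m+4) = (m+1)·(m+2)·(m+3)·(m+4)·[(m+5) − m] = 5·(m+1)·(m+2)·(m+3)·(m+4). The product of 4 consecutive integers is divisible by (4)! = 24, so h(m+1) − h(m) is divisible by 5·24 = 120. By the inductive hypothesis 120 | h(m), hence 120 | h(m+1).
By induction, the statement is established for all r ≥ 1.
Therefore the largest such d is 120.

d = 120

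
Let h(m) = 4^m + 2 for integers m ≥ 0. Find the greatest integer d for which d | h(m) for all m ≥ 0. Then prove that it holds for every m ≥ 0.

Computing the first values: h(0) = 3 and h(1) = 6; gcd(3, 6) = 3, so d ≤ 3.
We prove 3 | 4^m + 2 for all m ≥ 0 by induction on m.
Base case (m = 0): h(0) = 3 = 3·(1), so 3 | h(0).
Inductive step: suppose the statement holds for some j ≥ 0, i.e. 3 | h(j). Then
h(j+1) = 4^(j+1) + 2 = 4·(4^j + 2) - 6 = 4·h(j) - 6. The first term is divisible by 3 by the inductive hypothesis, and -6 is divisible by 3. Hence 3 | h(j+1).
By induction, the statement is established for all m ≥ 0.
Therefore the largest such d is 3.

d = 3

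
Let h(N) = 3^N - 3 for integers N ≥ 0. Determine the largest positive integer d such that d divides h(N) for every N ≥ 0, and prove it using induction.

Computing the first values: h(0) = -2 and h(1) = 0; gcd(-2, 0) = 2, so d ≤ 2.
We prove 2 | 3^N - 3 for all N ≥ 0 by induction on N.
For the base case N = 0: h(0) = -2 = 2·(-1), so 2 | h(0).
Suppose the result is true for N = r, i.e. 2 | h(r). Then
h(r+1) = 3^(r+1) - 3 = 3·(3^r - 3) + 6 = 3·h(r) + 6. The first term is divisible by 2 by the inductive hypothesis, and 6 is divisible by 2. Hence 2 | h(r+1).
By induction, the statement is established for all N ≥ 0.
Therefore the largest such d is 2.

d = 2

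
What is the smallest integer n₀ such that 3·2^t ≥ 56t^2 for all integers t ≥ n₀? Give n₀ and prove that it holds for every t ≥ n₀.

n₀ = 12

At t = 11: 6144 < 6776, so the inequality fails and n₀ ≥ 12. We prove 3·2^t ≥ 56t^2 for all t ≥ 12.
Base step (t = 12): 3·2^t = 12288 and 56t^2 = 8064, so 12288 ≥ 8064.
For the inductive step, assume it holds for an arbitrary i ≥ 12, so 3·2^i ≥ 56i^2.
Then 3·2^(i + 1) = 2·(3·2^i) ≥ 2·(56i^2).
Also, for i ≥ 12 we have 2·(56i^2) ≥ 56(i+1)^2, since 2 ≥ (1 + 1/i)^2 for all i ≥ 12.
Combining, 3·2^(i + 1) ≥ 56(i+1)^2.
By the principle of mathematical induction, the result holds for all t ≥ 12.
Hence the smallest such n₀ is 12.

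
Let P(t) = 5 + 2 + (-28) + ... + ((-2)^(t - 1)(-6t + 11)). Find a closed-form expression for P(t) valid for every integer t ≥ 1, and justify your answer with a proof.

P(t) = (-2)^t(2t - 3) + 3

We claim P(t) = (-2)^t(2t - 3) + 3 for all t ≥ 1.
When t = 1: P(1) = 5, and the closed form gives 5. They agree.
Suppose the result is true for t = m, so P(m) = (-2)^m(2m - 3) + 3.
Then P(m+1) = P(m) + ((-2)^m(-6m + 5)) = ((-2)^m(2m - 3) + 3) + ((-2)^m(-6m + 5)).
Simplifying, P(m+1) = -(-2)^(m + 1) - (-2)^(m + 2)m + 3 = (-2)^(m+1)(2(m+1) - 3) + 3,
which is the closed form with t = m+1.
By the principle of mathematical induction, the result holds for all t ≥ 1.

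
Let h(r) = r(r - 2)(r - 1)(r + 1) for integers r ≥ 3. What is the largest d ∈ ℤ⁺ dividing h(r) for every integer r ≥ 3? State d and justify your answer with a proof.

d = 24

Computing the first values: h(3) = 24 and h(4) = 120; gcd(24, 120) = 24, so d ≤ 24.
We prove 24 | r(r - 2)(r - 1)(r + 1) for all r ≥ 3 by induction on r.
Base case (r = 3): h(3) = 24 = 24·(1), so 24 | h(3).
Inductive step: suppose the statement holds for some p ≥ 3, i.e. 24 | h(p). Then
h(p+1) − h(p) = (p-1)·p·(p+1)·(p+2) − (p-2)·(p-1)·p·(p+1) = (p-1)·p·(p+1)·[(p+2) − (p-2)] = 4·(p-1)·p·(p+1). The product of 3 consecutive integers is divisible by (3)! = 6, so h(p+1) − h(p) is divisible by 4·6 = 24. By the inductive hypothesis 24 | h(p), hence 24 | h(p+1).
This completes the induction.
Therefore the largest such d is 24.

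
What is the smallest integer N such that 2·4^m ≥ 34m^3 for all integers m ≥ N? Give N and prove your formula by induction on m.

At m = 5: 2048 < 4250, so the inequality fails and N ≥ 6. We prove 2·4^m ≥ 34m^3 for all m ≥ 6.
For the base case m = 6: 2·4^m = 8192 and 34m^3 = 7344, so 8192 ≥ 7344.
Inductive step: assume the claim holds for m = r, so 2·4^r ≥ 34r^3.
Then 2·4^(r + 1) = 4·(2·4^r) ≥ 4·(34r^3).
Also, for r ≥ 6 we have 4·(34r^3) ≥ 34(r+1)^3, since 4 ≥ (1 + 1/r)^3 for all r ≥ 6.
Combining, 2·4^(r + 1) ≥ 34(r+1)^3.
Hence, by induction on m, the claim holds for every m ≥ 6.
Hence the smallest such N is 6.

N = 6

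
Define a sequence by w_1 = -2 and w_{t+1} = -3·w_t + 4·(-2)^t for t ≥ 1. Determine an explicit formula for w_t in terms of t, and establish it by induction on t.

Computing the first terms: w_1 = -2, w_2 = -2, w_3 = 22. This suggests w_t = (-2)^(t + 2) - 2(-3)^t.
Base step (t = 1): the formula gives -2 = -2 = w_1.
Suppose the result is true for t = k, so w_k = (-2)^(k + 2) - 2(-3)^k.
Then w_{k+1} = -3·w_k + 4·(-2)^k = -3·((-2)^(k + 2) - 2(-3)^k) + 4·(-2)^k = (-2)^(k + 3) - 2(-3)^(k + 1) = (-2)^((k+1) + 2) - 2(-3)^(k+1),
which is the claimed formula at t = k+1.
By induction, the statement is established for all t ≥ 1.

w_t = (-2)^(t + 2) - 2(-3)^t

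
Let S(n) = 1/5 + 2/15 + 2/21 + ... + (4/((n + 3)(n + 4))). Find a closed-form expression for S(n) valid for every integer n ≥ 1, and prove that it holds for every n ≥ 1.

S(n) = n/(n + 4)

We claim S(n) = n/(n + 4) for all n ≥ 1.
Base case (n = 1): S(1) = 1/5, and the closed form gives 1/5. They agree.
Inductive step: assume the claim holds for n = m, so S(m) = m/(m + 4).
Then S(m+1) = S(m) + (4/((m + 4)(m + 5))) = (m/(m + 4)) + (4/((m + 4)(m + 5))).
Simplifying, S(m+1) = (m + 1)/(m + 5) = (m+1)/((m+1) + 4),
which is the closed form with n = m+1.
By induction, the statement is established for all n ≥ 1.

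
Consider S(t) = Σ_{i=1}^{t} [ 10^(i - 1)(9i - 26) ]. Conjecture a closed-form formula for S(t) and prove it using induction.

We claim S(t) = 10^t(t - 3) + 3 for all t ≥ 1.
Base step (t = 1): S(1) = -17, and the closed form gives -17. They agree.
Inductive step: assume the claim holds for t = i, so S(i) = 10^i(i - 3) + 3.
Then S(i+1) = S(i) + (10^i(9i - 17)) = (10^i(i - 3) + 3) + (10^i(9i - 17)).
Simplifying, S(i+1) = 10·10^i·i - 20·10^i + 3 = 10^(i+1)((i+1) - 3) + 3,
which is the closed form with t = i+1.
By the principle of mathematical induction, the result holds for all t ≥ 1.

S(t) = 10^t(t - 3) + 3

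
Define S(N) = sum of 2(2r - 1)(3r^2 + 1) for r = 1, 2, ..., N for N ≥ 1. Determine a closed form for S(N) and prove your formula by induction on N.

We claim S(N) = N(3N^3 + 4N^2 + 2N - 1) for all N ≥ 1.
Base step (N = 1): S(1) = 8, and the closed form gives 8. They agree.
Inductive step: assume the claim holds for N = r, so S(r) = r(3r^3 + 4r^2 + 2r - 1).
Then S(r+1) = S(r) + (2(2r + 1)(3(r + 1)^2 + 1)) = (r(3r^3 + 4r^2 + 2r - 1)) + (2(2r + 1)(3(r + 1)^2 + 1)).
Simplifying, S(r+1) = (r + 1)(3r^3 + 13r^2 + 19r + 8) = (r+1)(3(r+1)^3 + 4(r+1)^2 + 2(r+1) - 1),
which is the closed form with N = r+1.
Hence, by induction on N, the claim holds for every N ≥ 1.

S(N) = N(3N^3 + 4N^2 + 2N - 1)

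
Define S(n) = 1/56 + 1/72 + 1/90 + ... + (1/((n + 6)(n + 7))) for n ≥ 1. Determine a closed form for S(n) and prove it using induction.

We claim S(n) = n/(7(n + 7)) for all n ≥ 1.
For the base case n = 1: S(1) = 1/56, and the closed form gives 1/56. They agree.
Inductive step: assume the claim holds for n = k, so S(k) = k/(7(k + 7)).
Then S(k+1) = S(k) + (1/((k + 7)(k + 8))) = (k/(7(k + 7))) + (1/((k + 7)(k + 8))).
Simplifying, S(k+1) = (k + 1)/(7(k + 8)) = (k+1)/(7((k+1) + 7)),
which is the closed form with n = k+1.
Hence, by induction on n, the claim holds for every n ≥ 1.

S(n) = n/(7(n + 7))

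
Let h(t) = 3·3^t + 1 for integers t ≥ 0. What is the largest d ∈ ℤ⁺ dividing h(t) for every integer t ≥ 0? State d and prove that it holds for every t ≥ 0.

d = 2

Computing the first values: h(0) = 4 and h(1) = 10; gcd(4, 10) = 2, so d ≤ 2.
We prove 2 | 3·3^t + 1 for all t ≥ 0 by induction on t.
When t = 0: h(0) = 4 = 2·(2), so 2 | h(0).
For the inductive step, assume it holds for an arbitrary j ≥ 0, i.e. 2 | h(j). Then
h(j+1) = 3·3^(j+1) + 1 = 3·(3·3^j + 1) - 2 = 3·h(j) - 2. The first term is divisible by 2 by the inductive hypothesis, and -2 is divisible by 2. Hence 2 | h(j+1).
This completes the induction.
Therefore the largest such d is 2.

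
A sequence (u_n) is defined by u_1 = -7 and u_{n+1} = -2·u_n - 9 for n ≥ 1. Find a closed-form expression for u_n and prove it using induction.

Computing the first terms: u_1 = -7, u_2 = 5, u_3 = -19. This suggests u_n = -(-2)^(n + 1) - 3.
For the base case n = 1: the formula gives -7 = -7 = u_1.
For the inductive step, assume it holds for an arbitrary i ≥ 1, so u_i = -(-2)^(i + 1) - 3.
Then u_{i+1} = -2·u_i - 9 = -2·(-(-2)^(i + 1) - 3) - 9 = -(-2)^(i + 2) - 3 = -(-2)^((i+1) + 1) - 3,
which is the claimed formula at n = i+1.
By the principle of mathematical induction, the result holds for all n ≥ 1.

u_n = -(-2)^(n + 1) - 3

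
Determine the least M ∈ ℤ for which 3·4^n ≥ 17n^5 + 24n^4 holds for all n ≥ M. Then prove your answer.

M = 10

At n = 9: 786432 < 1161297, so the inequality fails and M ≥ 10. We prove 3·4^n ≥ 17n^5 + 24n^4 for all n ≥ 10.
Base step (n = 10): 3·4^n = 3145728 and 17n^5 + 24n^4 = 1940000, so 3145728 ≥ 1940000.
For the inductive step, assume it holds for an arbitrary p ≥ 10, so 3·4^p ≥ 17p^5 + 24p^4.
Then 3·4^(p + 1) = 4·(3·4^p) ≥ 4·(17p^5 + 24p^4).
Also, for p ≥ 10 we have 4·(17p^5 + 24p^4) ≥ 17(p+1)^5 + 24(p+1)^4, since 4·(17p^5 + 24p^4) − (17(p+1)^5 + 24(p+1)^4) = 51p^5 - 13p^4 - 266p^3 - 314p^2 - 181p - 41, which is nonnegative for all p ≥ 10.
Combining, 3·4^(p + 1) ≥ 17(p+1)^5 + 24(p+1)^4.
Hence, by induction on n, the claim holds for every n ≥ 10.
Hence the smallest such M is 10.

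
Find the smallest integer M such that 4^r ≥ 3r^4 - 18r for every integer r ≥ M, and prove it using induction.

At r = 5: 1024 < 1785, so the inequality fails and M ≥ 6. We prove 4^r ≥ 3r^4 - 18r for all r ≥ 6.
When r = 6: 4^r = 4096 and 3r^4 - 18r = 3780, so 4096 ≥ 3780.
Inductive step: assume the claim holds for r = k, so 4^k ≥ 3k^4 - 18k.
Then 4^(k + 1) = 4·(4^k) ≥ 4·(3k^4 - 18k).
Also, for k ≥ 6 we have 4·(3k^4 - 18k) ≥ 3(k+1)^4 - 18(k+1), since 4·(3k^4 - 18k) − (3(k+1)^4 - 18(k+1)) = 9k^4 - 12k^3 - 18k^2 - 66k + 15, which is nonnegative for all k ≥ 6.
Combining, 4^(k + 1) ≥ 3(k+1)^4 - 18(k+1).
By the principle of mathematical induction, the result holds for all r ≥ 6.
Hence the smallest such M is 6.

M = 6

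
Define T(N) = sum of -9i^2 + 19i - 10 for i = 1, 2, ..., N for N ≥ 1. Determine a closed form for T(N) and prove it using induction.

T(N) = -N(N - 1)(3N - 2)

We claim T(N) = -N(N - 1)(3N - 2) for all N ≥ 1.
For the base case N = 1: T(1) = 0, and the closed form gives 0. They agree.
For the inductive step, assume it holds for an arbitrary i ≥ 1, so T(i) = i(-3i^2 + 5i - 2).
Then T(i+1) = T(i) + (i(-9i + 1)) = (i(-3i^2 + 5i - 2)) + (i(-9i + 1)).
Simplifying, T(i+1) = -i(i + 1)(3i + 1) = -(i+1)((i+1) - 1)(3(i+1) - 2),
which is the closed form with N = i+1.
By induction, the statement is established for all N ≥ 1.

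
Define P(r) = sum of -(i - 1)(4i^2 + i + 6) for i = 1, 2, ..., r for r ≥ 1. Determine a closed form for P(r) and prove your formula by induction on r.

P(r) = -r(r - 1)(r^2 + 2r + 4)

We claim P(r) = -r(r - 1)(r^2 + 2r + 4) for all r ≥ 1.
For the base case r = 1: P(1) = 0, and the closed form gives 0. They agree.
Suppose the result is true for r = i, so P(i) = i(-i^3 - i^2 - 2i + 4).
Then P(i+1) = P(i) + (-i(i + 4(i + 1)^2 + 7)) = (i(-i^3 - i^2 - 2i + 4)) + (-i(i + 4(i + 1)^2 + 7)).
Simplifying, P(i+1) = -i(i + 1)(i^2 + 4i + 7) = -(i+1)((i+1) - 1)((i+1)^2 + 2(i+1) + 4),
which is the closed form with r = i+1.
By induction, the statement is established for all r ≥ 1.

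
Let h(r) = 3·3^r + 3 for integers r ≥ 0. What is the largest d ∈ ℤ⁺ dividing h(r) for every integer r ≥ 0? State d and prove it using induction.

Computing the first values: h(0) = 6 and h(1) = 12; gcd(6, 12) = 6, so d ≤ 6.
We prove 6 | 3·3^r + 3 for all r ≥ 0 by induction on r.
For the base case r = 0: h(0) = 6 = 6·(1), so 6 | h(0).
Suppose the result is true for r = i, i.e. 6 | h(i). Then
h(i+1) = 3·3^(i+1) + 3 = 3·(3·3^i + 3) - 6 = 3·h(i) - 6. The first term is divisible by 6 by the inductive hypothesis, and -6 is divisible by 6. Hence 6 | h(i+1).
This completes the induction.
Therefore the largest such d is 6.

d = 6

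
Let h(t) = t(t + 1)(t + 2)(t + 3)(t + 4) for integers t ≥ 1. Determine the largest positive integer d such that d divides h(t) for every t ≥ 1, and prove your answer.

Computing the first values: h(1) = 120 and h(2) = 720; gcd(120, 720) = 120, so d ≤ 120.
We prove 120 | t(t + 1)(t + 2)(t + 3)(t + 4) for all t ≥ 1 by induction on t.
For the base case t = 1: h(1) = 120 = 120·(1), so 120 | h(1).
Suppose the result is true for t = r, i.e. 120 | h(r). Then
h(r+1) − h(r) = (r+1)·(r+2)·(r+3)·(r+4)·(r+5) − r·(r+1)·(r+2)·(r+3)·(r+4) = (r+1)·(r+2)·(r+3)·(r+4)·[(r+5) − r] = 5·(r+1)·(r+2)·(r+3)·(r+4). The product of 4 consecutive integers is divisible by (4)! = 24, so h(r+1) − h(r) is divisible by 5·24 = 120. By the inductive hypothesis 120 | h(r), hence 120 | h(r+1).
By induction, the statement is established for all t ≥ 1.
Therefore the largest such d is 120.

d = 120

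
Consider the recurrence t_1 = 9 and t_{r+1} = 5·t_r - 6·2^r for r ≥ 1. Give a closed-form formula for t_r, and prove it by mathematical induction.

Computing the first terms: t_1 = 9, t_2 = 33, t_3 = 141. This suggests t_r = 2^(r + 1) + 5^r.
Base case (r = 1): the formula gives 9 = 9 = t_1.
For the inductive step, assume it holds for an arbitrary k ≥ 1, so t_k = 2^(k + 1) + 5^k.
Then t_{k+1} = 5·t_k - 6·2^k = 5·(2^(k + 1) + 5^k) - 6·2^k = 2^(k + 2) + 5^(k + 1) = 2^((k+1) + 1) + 5^(k+1),
which is the claimed formula at r = k+1.
By the principle of mathematical induction, the result holds for all r ≥ 1.

t_r = 2^(r + 1) + 5^r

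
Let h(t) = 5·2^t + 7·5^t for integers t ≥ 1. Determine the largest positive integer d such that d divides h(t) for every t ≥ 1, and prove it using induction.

Computing the first values: h(1) = 45 and h(2) = 195; gcd(45, 195) = 15, so d ≤ 15.
We prove 15 | 5·2^t + 7·5^t for all t ≥ 1 by induction on t.
Base case (t = 1): h(1) = 45 = 15·(3), so 15 | h(1).
Inductive step: assume the claim holds for t = j, i.e. 15 | h(j). Then
h(j+1) − 5·h(j) = (5·2^(j+1) + 7·5^(j+1)) − 5·(5·2^j + 7·5^j) = (5)·2^j·(2 − 5) = (-15)·2^j. Since 15 | h(j) by the inductive hypothesis, 15 | 5·h(j); and 15 | -15 since -15 = 15·-1. Therefore 15 | h(j+1).
This completes the induction.
Therefore the largest such d is 15.

d = 15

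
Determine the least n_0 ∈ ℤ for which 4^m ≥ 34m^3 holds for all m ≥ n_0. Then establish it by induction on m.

At m = 6: 4096 < 7344, so the inequality fails and n_0 ≥ 7. We prove 4^m ≥ 34m^3 for all m ≥ 7.
When m = 7: 4^m = 16384 and 34m^3 = 11662, so 16384 ≥ 11662.
Inductive step: suppose the statement holds for some p ≥ 7, so 4^p ≥ 34p^3.
Then 4^(p + 1) = 4·(4^p) ≥ 4·(34p^3).
Also, for p ≥ 7 we have 4·(34p^3) ≥ 34(p+1)^3, since 4 ≥ (1 + 1/p)^3 for all p ≥ 7.
Combining, 4^(p + 1) ≥ 34(p+1)^3.
By induction, the statement is established for all m ≥ 7.
Hence the smallest such n_0 is 7.

n_0 = 7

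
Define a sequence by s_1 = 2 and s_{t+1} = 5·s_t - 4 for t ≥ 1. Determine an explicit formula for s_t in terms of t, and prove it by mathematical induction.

Computing the first terms: s_1 = 2, s_2 = 6, s_3 = 26. This suggests s_t = 5^(t - 1) + 1.
Base case (t = 1): the formula gives 2 = 2 = s_1.
For the inductive step, assume it holds for an arbitrary j ≥ 1, so s_j = 5^(j - 1) + 1.
Then s_{j+1} = 5·s_j - 4 = 5·(5^(j - 1) + 1) - 4 = 5^j + 1 = 5^((j+1) - 1) + 1,
which is the claimed formula at t = j+1.
This completes the induction.

s_t = 5^(t - 1) + 1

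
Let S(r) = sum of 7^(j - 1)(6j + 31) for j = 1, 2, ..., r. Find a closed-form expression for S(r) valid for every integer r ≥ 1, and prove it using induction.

We claim S(r) = 7^r(r + 5) - 5 for all r ≥ 1.
Base step (r = 1): S(1) = 37, and the closed form gives 37. They agree.
Inductive step: suppose the statement holds for some j ≥ 1, so S(j) = 7^j(j + 5) - 5.
Then S(j+1) = S(j) + (7^j(6j + 37)) = (7^j(j + 5) - 5) + (7^j(6j + 37)).
Simplifying, S(j+1) = 7·7^j·j + 42·7^j - 5 = 7^(j+1)((j+1) + 5) - 5,
which is the closed form with r = j+1.
By induction, the statement is established for all r ≥ 1.

S(r) = 7^r(r + 5) - 5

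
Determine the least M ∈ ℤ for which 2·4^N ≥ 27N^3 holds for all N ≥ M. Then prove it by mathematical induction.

At N = 5: 2048 < 3375, so the inequality fails and M ≥ 6. We prove 2·4^N ≥ 27N^3 for all N ≥ 6.
When N = 6: 2·4^N = 8192 and 27N^3 = 5832, so 8192 ≥ 5832.
For the inductive step, assume it holds for an arbitrary r ≥ 6, so 2·4^r ≥ 27r^3.
Then 2·4^(r + 1) = 4·(2·4^r) ≥ 4·(27r^3).
Also, for r ≥ 6 we have 4·(27r^3) ≥ 27(r+1)^3, since 4 ≥ (1 + 1/r)^3 for all r ≥ 6.
Combining, 2·4^(r + 1) ≥ 27(r+1)^3.
Hence, by induction on N, the claim holds for every N ≥ 6.
Hence the smallest such M is 6.

M = 6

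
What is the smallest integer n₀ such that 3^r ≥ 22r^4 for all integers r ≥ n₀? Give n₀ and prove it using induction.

n₀ = 12

At r = 11: 177147 < 322102, so the inequality fails and n₀ ≥ 12. We prove 3^r ≥ 22r^4 for all r ≥ 12.
Base case (r = 12): 3^r = 531441 and 22r^4 = 456192, so 531441 ≥ 456192.
Inductive step: assume the claim holds for r = p, so 3^p ≥ 22p^4.
Then 3^(p + 1) = 3·(3^p) ≥ 3·(22p^4).
Also, for p ≥ 12 we have 3·(22p^4) ≥ 22(p+1)^4, since 3 ≥ (1 + 1/p)^4 for all p ≥ 12.
Combining, 3^(p + 1) ≥ 22(p+1)^4.
This completes the induction.
Hence the smallest such n₀ is 12.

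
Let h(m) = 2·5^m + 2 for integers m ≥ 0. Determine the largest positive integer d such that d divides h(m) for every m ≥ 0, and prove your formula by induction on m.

d = 4

Computing the first values: h(0) = 4 and h(1) = 12; gcd(4, 12) = 4, so d ≤ 4.
We prove 4 | 2·5^m + 2 for all m ≥ 0 by induction on m.
When m = 0: h(0) = 4 = 4·(1), so 4 | h(0).
For the inductive step, assume it holds for an arbitrary r ≥ 0, i.e. 4 | h(r). Then
h(r+1) = 2·5^(r+1) + 2 = 5·(2·5^r + 2) - 8 = 5·h(r) - 8. The first term is divisible by 4 by the inductive hypothesis, and -8 is divisible by 4. Hence 4 | h(r+1).
Hence, by induction on m, the claim holds for every m ≥ 0.
Therefore the largest such d is 4.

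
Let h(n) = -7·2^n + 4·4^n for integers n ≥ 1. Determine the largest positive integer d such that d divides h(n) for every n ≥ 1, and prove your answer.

Computing the first values: h(1) = 2 and h(2) = 36; gcd(2, 36) = 2, so d ≤ 2.
We prove 2 | -7·2^n + 4·4^n for all n ≥ 1 by induction on n.
Base step (n = 1): h(1) = 2 = 2·(1), so 2 | h(1).
Inductive step: suppose the statement holds for some m ≥ 1, i.e. 2 | h(m). Then
h(m+1) − 4·h(m) = (-7·2^(m+1) + 4·4^(m+1)) − 4·(-7·2^m + 4·4^m) = (-7)·2^m·(2 − 4) = (14)·2^m. Since 2 | h(m) by the inductive hypothesis, 2 | 4·h(m); and 2 | 14 since 14 = 2·7. Therefore 2 | h(m+1).
By induction, the statement is established for all n ≥ 1.
Therefore the largest such d is 2.

d = 2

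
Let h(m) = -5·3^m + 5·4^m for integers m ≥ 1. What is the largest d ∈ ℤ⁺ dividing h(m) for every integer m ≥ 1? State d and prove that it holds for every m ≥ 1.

Computing the first values: h(1) = 5 and h(2) = 35; gcd(5, 35) = 5, so d ≤ 5.
We prove 5 | -5·3^m + 5·4^m for all m ≥ 1 by induction on m.
When m = 1: h(1) = 5 = 5·(1), so 5 | h(1).
Inductive step: assume the claim holds for m = i, i.e. 5 | h(i). Then
h(i+1) − 4·h(i) = (-5·3^(i+1) + 5·4^(i+1)) − 4·(-5·3^i + 5·4^i) = (-5)·3^i·(3 − 4) = (5)·3^i. Since 5 | h(i) by the inductive hypothesis, 5 | 4·h(i); and 5 | 5 since 5 = 5·1. Therefore 5 | h(i+1).
By induction, the statement is established for all m ≥ 1.
Therefore the largest such d is 5.

d = 5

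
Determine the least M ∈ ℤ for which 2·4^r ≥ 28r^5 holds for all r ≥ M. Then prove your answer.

At r = 10: 2097152 < 2800000, so the inequality fails and M ≥ 11. We prove 2·4^r ≥ 28r^5 for all r ≥ 11.
Base step (r = 11): 2·4^r = 8388608 and 28r^5 = 4509428, so 8388608 ≥ 4509428.
Inductive step: suppose the statement holds for some i ≥ 11, so 2·4^i ≥ 28i^5.
Then 2·4^(i + 1) = 4·(2·4^i) ≥ 4·(28i^5).
Also, for i ≥ 11 we have 4·(28i^5) ≥ 28(i+1)^5, since 4 ≥ (1 + 1/i)^5 for all i ≥ 11.
Combining, 2·4^(i + 1) ≥ 28(i+1)^5.
Hence, by induction on r, the claim holds for every r ≥ 11.
Hence the smallest such M is 11.

M = 11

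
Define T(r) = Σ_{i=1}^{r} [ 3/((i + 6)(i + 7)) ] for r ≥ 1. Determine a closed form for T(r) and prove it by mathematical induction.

T(r) = 3r/(7(r + 7))

We claim T(r) = 3r/(7(r + 7)) for all r ≥ 1.
Base step (r = 1): T(1) = 3/56, and the closed form gives 3/56. They agree.
For the inductive step, assume it holds for an arbitrary i ≥ 1, so T(i) = 3i/(7(i + 7)).
Then T(i+1) = T(i) + (3/((i + 7)(i + 8))) = (3i/(7(i + 7))) + (3/((i + 7)(i + 8))).
Simplifying, T(i+1) = 3(i + 1)/(7(i + 8)) = 3(i+1)/(7((i+1) + 7)),
which is the closed form with r = i+1.
Hence, by induction on r, the claim holds for every r ≥ 1.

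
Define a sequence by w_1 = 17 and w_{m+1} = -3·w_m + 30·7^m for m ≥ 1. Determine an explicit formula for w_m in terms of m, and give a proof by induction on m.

w_m = -4(-3)^(m - 1) + 3·7^m

Computing the first terms: w_1 = 17, w_2 = 159, w_3 = 993. This suggests w_m = -4(-3)^(m - 1) + 3·7^m.
Base case (m = 1): the formula gives 17 = 17 = w_1.
Inductive step: suppose the statement holds for some p ≥ 1, so w_p = -4(-3)^(p - 1) + 3·7^p.
Then w_{p+1} = -3·w_p + 30·7^p = -3·(-4(-3)^(p - 1) + 3·7^p) + 30·7^p = -4(-3)^p + 3·7^(p + 1) = -4(-3)^((p+1) - 1) + 3·7^(p+1),
which is the claimed formula at m = p+1.
By the principle of mathematical induction, the result holds for all m ≥ 1.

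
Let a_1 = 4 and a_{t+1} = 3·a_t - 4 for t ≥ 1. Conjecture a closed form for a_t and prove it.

Computing the first terms: a_1 = 4, a_2 = 8, a_3 = 20. This suggests a_t = 2·3^(t - 1) + 2.
Base case (t = 1): the formula gives 4 = 4 = a_1.
For the inductive step, assume it holds for an arbitrary r ≥ 1, so a_r = 2·3^(r - 1) + 2.
Then a_{r+1} = 3·a_r - 4 = 3·(2·3^(r - 1) + 2) - 4 = 2·3^r + 2 = 2·3^((r+1) - 1) + 2,
which is the claimed formula at t = r+1.
By induction, the statement is established for all t ≥ 1.

a_t = 2·3^(t - 1) + 2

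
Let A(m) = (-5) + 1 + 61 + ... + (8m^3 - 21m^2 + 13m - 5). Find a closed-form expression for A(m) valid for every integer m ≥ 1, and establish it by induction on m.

A(m) = m(2m^3 - 3m^2 - 2m - 2)

We claim A(m) = m(2m^3 - 3m^2 - 2m - 2) for all m ≥ 1.
Base step (m = 1): A(1) = -5, and the closed form gives -5. They agree.
Inductive step: suppose the statement holds for some k ≥ 1, so A(k) = k(2k^3 - 3k^2 - 2k - 2).
Then A(k+1) = A(k) + (8k^3 + 3k^2 - 5k - 5) = (k(2k^3 - 3k^2 - 2k - 2)) + (8k^3 + 3k^2 - 5k - 5).
Simplifying, A(k+1) = (k + 1)(2k^3 + 3k^2 - 2k - 5) = (k+1)(2(k+1)^3 - 3(k+1)^2 - 2(k+1) - 2),
which is the closed form with m = k+1.
By induction, the statement is established for all m ≥ 1.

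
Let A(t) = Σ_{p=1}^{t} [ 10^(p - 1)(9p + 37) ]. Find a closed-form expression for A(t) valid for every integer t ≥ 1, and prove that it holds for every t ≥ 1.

We claim A(t) = 10^t(t + 4) - 4 for all t ≥ 1.
Base case (t = 1): A(1) = 46, and the closed form gives 46. They agree.
Inductive step: suppose the statement holds for some p ≥ 1, so A(p) = 10^p(p + 4) - 4.
Then A(p+1) = A(p) + (10^p(9p + 46)) = (10^p(p + 4) - 4) + (10^p(9p + 46)).
Simplifying, A(p+1) = 10·10^p·p + 50·10^p - 4 = 10^(p+1)((p+1) + 4) - 4,
which is the closed form with t = p+1.
Hence, by induction on t, the claim holds for every t ≥ 1.

A(t) = 10^t(t + 4) - 4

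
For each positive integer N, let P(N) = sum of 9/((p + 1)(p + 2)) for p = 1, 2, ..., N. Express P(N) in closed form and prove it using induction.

P(N) = 9N/(2(N + 2))

We claim P(N) = 9N/(2(N + 2)) for all N ≥ 1.
For the base case N = 1: P(1) = 3/2, and the closed form gives 3/2. They agree.
For the inductive step, assume it holds for an arbitrary p ≥ 1, so P(p) = 9p/(2(p + 2)).
Then P(p+1) = P(p) + (9/((p + 2)(p + 3))) = (9p/(2(p + 2))) + (9/((p + 2)(p + 3))).
Simplifying, P(p+1) = 9(p + 1)/(2(p + 3)) = 9(p+1)/(2((p+1) + 2)),
which is the closed form with N = p+1.
This completes the induction.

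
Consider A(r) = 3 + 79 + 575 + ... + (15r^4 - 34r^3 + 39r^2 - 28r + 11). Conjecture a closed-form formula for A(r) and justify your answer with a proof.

A(r) = r(3r^4 - r^3 + r^2 - 3r + 3)

We claim A(r) = r(3r^4 - r^3 + r^2 - 3r + 3) for all r ≥ 1.
Base step (r = 1): A(1) = 3, and the closed form gives 3. They agree.
Suppose the result is true for r = p, so A(p) = p(3p^4 - p^3 + p^2 - 3p + 3).
Then A(p+1) = A(p) + (15p^4 + 26p^3 + 27p^2 + 8p + 3) = (p(3p^4 - p^3 + p^2 - 3p + 3)) + (15p^4 + 26p^3 + 27p^2 + 8p + 3).
Simplifying, A(p+1) = (p + 1)(3p^4 + 11p^3 + 16p^2 + 8p + 3) = (p+1)(3(p+1)^4 - (p+1)^3 + (p+1)^2 - 3(p+1) + 3),
which is the closed form with r = p+1.
By the principle of mathematical induction, the result holds for all r ≥ 1.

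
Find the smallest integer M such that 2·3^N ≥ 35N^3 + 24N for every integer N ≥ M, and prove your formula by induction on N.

M = 9

At N = 8: 13122 < 18112, so the inequality fails and M ≥ 9. We prove 2·3^N ≥ 35N^3 + 24N for all N ≥ 9.
Base case (N = 9): 2·3^N = 39366 and 35N^3 + 24N = 25731, so 39366 ≥ 25731.
Suppose the result is true for N = i, so 2·3^i ≥ 35i^3 + 24i.
Then 2·3^(i + 1) = 3·(2·3^i) ≥ 3·(35i^3 + 24i).
Also, for i ≥ 9 we have 3·(35i^3 + 24i) ≥ 35(i+1)^3 + 24(i+1), since 3·(35i^3 + 24i) − (35(i+1)^3 + 24(i+1)) = 70i^3 - 105i^2 - 57i - 59, which is nonnegative for all i ≥ 9.
Combining, 2·3^(i + 1) ≥ 35(i+1)^3 + 24(i+1).
By induction, the statement is established for all N ≥ 9.
Hence the smallest such M is 9.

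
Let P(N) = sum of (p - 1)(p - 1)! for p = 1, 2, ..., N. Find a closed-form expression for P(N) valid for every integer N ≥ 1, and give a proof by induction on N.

P(N) = N! - 1

We claim P(N) = N! - 1 for all N ≥ 1.
Base case (N = 1): P(1) = 0, and the closed form gives 0. They agree.
Inductive step: assume the claim holds for N = p, so P(p) = p! - 1.
Then P(p+1) = P(p) + (p·p!) = (p! - 1) + (p·p!).
Simplifying, P(p+1) = (p+1)! - 1,
which is the closed form with N = p+1.
This completes the induction.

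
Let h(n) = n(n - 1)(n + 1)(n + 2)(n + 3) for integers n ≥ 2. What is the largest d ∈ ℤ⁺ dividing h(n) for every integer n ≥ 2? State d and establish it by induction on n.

d = 120

Computing the first values: h(2) = 120 and h(3) = 720; gcd(120, 720) = 120, so d ≤ 120.
We prove 120 | n(n - 1)(n + 1)(n + 2)(n + 3) for all n ≥ 2 by induction on n.
For the base case n = 2: h(2) = 120 = 120·(1), so 120 | h(2).
Suppose the result is true for n = r, i.e. 120 | h(r). Then
h(r+1) − h(r) = r·(r+1)·(r+2)·(r+3)·(r+4) − (r-1)·r·(r+1)·(r+2)·(r+3) = r·(r+1)·(r+2)·(r+3)·[(r+4) − (r-1)] = 5·r·(r+1)·(r+2)·(r+3). The product of 4 consecutive integers is divisible by (4)! = 24, so h(r+1) − h(r) is divisible by 5·24 = 120. By the inductive hypothesis 120 | h(r), hence 120 | h(r+1).
Hence, by induction on n, the claim holds for every n ≥ 2.
Therefore the largest such d is 120.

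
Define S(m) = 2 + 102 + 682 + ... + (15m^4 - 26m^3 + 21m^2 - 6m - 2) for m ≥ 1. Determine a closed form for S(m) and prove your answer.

S(m) = m(3m^4 + m^3 - m^2 + m - 2)

We claim S(m) = m(3m^4 + m^3 - m^2 + m - 2) for all m ≥ 1.
When m = 1: S(1) = 2, and the closed form gives 2. They agree.
Suppose the result is true for m = j, so S(j) = j(3j^4 + j^3 - j^2 + j - 2).
Then S(j+1) = S(j) + (15j^4 + 34j^3 + 33j^2 + 18j + 2) = (j(3j^4 + j^3 - j^2 + j - 2)) + (15j^4 + 34j^3 + 33j^2 + 18j + 2).
Simplifying, S(j+1) = (j + 1)(3j^4 + 13j^3 + 20j^2 + 14j + 2) = (j+1)(3(j+1)^4 + (j+1)^3 - (j+1)^2 + (j+1) - 2),
which is the closed form with m = j+1.
By induction, the statement is established for all m ≥ 1.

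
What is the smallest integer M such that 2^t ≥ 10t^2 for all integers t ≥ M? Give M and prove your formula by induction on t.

M = 10

At t = 9: 512 < 810, so the inequality fails and M ≥ 10. We prove 2^t ≥ 10t^2 for all t ≥ 10.
Base step (t = 10): 2^t = 1024 and 10t^2 = 1000, so 1024 ≥ 1000.
Inductive step: suppose the statement holds for some p ≥ 10, so 2^p ≥ 10p^2.
Then 2^(p + 1) = 2·(2^p) ≥ 2·(10p^2).
Also, for p ≥ 10 we have 2·(10p^2) ≥ 10(p+1)^2, since 2 ≥ (1 + 1/p)^2 for all p ≥ 10.
Combining, 2^(p + 1) ≥ 10(p+1)^2.
Hence, by induction on t, the claim holds for every t ≥ 10.
Hence the smallest such M is 10.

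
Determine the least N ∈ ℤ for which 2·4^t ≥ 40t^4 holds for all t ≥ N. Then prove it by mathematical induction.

N = 9

At t = 8: 131072 < 163840, so the inequality fails and N ≥ 9. We prove 2·4^t ≥ 40t^4 for all t ≥ 9.
For the base case t = 9: 2·4^t = 524288 and 40t^4 = 262440, so 524288 ≥ 262440.
Suppose the result is true for t = i, so 2·4^i ≥ 40i^4.
Then 2·4^(i + 1) = 4·(2·4^i) ≥ 4·(40i^4).
Also, for i ≥ 9 we have 4·(40i^4) ≥ 40(i+1)^4, since 4 ≥ (1 + 1/i)^4 for all i ≥ 9.
Combining, 2·4^(i + 1) ≥ 40(i+1)^4.
By induction, the statement is established for all t ≥ 9.
Hence the smallest such N is 9.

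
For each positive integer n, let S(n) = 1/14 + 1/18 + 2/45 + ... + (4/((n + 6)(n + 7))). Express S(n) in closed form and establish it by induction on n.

We claim S(n) = 4n/(7(n + 7)) for all n ≥ 1.
Base step (n = 1): S(1) = 1/14, and the closed form gives 1/14. They agree.
Inductive step: suppose the statement holds for some p ≥ 1, so S(p) = 4p/(7(p + 7)).
Then S(p+1) = S(p) + (4/((p + 7)(p + 8))) = (4p/(7(p + 7))) + (4/((p + 7)(p + 8))).
Simplifying, S(p+1) = 4(p + 1)/(7(p + 8)) = 4(p+1)/(7((p+1) + 7)),
which is the closed form with n = p+1.
By the principle of mathematical induction, the result holds for all n ≥ 1.

S(n) = 4n/(7(n + 7))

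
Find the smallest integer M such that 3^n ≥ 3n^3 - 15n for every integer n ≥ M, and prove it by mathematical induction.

At n = 5: 243 < 300, so the inequality fails and M ≥ 6. We prove 3^n ≥ 3n^3 - 15n for all n ≥ 6.
For the base case n = 6: 3^n = 729 and 3n^3 - 15n = 558, so 729 ≥ 558.
Inductive step: assume the claim holds for n = r, so 3^r ≥ 3r^3 - 15r.
Then 3^(r + 1) = 3·(3^r) ≥ 3·(3r^3 - 15r).
Also, for r ≥ 6 we have 3·(3r^3 - 15r) ≥ 3(r+1)^3 - 15(r+1), since 3·(3r^3 - 15r) − (3(r+1)^3 - 15(r+1)) = 6r^3 - 9r^2 - 39r + 12, which is nonnegative for all r ≥ 6.
Combining, 3^(r + 1) ≥ 3(r+1)^3 - 15(r+1).
By induction, the statement is established for all n ≥ 6.
Hence the smallest such M is 6.

M = 6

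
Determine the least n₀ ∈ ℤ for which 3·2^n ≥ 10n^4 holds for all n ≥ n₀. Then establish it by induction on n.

n₀ = 19

At n = 18: 786432 < 1049760, so the inequality fails and n₀ ≥ 19. We prove 3·2^n ≥ 10n^4 for all n ≥ 19.
Base step (n = 19): 3·2^n = 1572864 and 10n^4 = 1303210, so 1572864 ≥ 1303210.
For the inductive step, assume it holds for an arbitrary r ≥ 19, so 3·2^r ≥ 10r^4.
Then 3·2^(r + 1) = 2·(3·2^r) ≥ 2·(10r^4).
Also, for r ≥ 19 we have 2·(10r^4) ≥ 10(r+1)^4, since 2 ≥ (1 + 1/r)^4 for all r ≥ 19.
Combining, 3·2^(r + 1) ≥ 10(r+1)^4.
This completes the induction.
Hence the smallest such n₀ is 19.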